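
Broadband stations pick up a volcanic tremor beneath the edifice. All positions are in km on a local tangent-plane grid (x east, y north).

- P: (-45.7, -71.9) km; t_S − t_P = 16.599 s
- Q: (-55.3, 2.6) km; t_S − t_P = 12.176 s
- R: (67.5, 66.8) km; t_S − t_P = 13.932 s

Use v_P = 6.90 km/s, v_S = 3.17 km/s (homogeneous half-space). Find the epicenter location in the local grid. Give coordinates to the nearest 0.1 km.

Distance from S−P lag: d = Δt · v_P v_S / (v_P − v_S) = Δt · (6.90·3.17)/(6.90−3.17) ≈ 5.8641·Δt.
So d_P = 97.34, d_Q = 71.40, d_R = 81.70 km.
Circle about each station: (x + 45.7)² + (y + 71.9)² = 97.34²; (x + 55.3)² + (y − 2.6)² = 71.40²; (x − 67.5)² + (y − 66.8)² = 81.70².
Subtracting pairs of circle equations eliminates x²+y² and gives linear equations (the radical axes):
-19.2 x + 149.0 y = 183.87
226.4 x + 277.4 y = 4560.58
Solving the 2×2 system: x ≈ 16.1, y ≈ 3.3 km.

x ≈ 16.1 km, y ≈ 3.3 km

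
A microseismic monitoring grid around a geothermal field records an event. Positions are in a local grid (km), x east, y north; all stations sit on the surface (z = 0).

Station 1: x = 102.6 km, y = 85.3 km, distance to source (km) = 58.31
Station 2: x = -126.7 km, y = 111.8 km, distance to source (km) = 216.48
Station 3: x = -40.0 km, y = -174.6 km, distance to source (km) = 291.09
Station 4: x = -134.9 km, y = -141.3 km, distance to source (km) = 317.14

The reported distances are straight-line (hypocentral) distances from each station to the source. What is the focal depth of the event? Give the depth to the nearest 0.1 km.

Each station gives a sphere (x−x_i)² + (y−y_i)² + z² = d_i² (stations at z=0).
Subtracting the Station 1 sphere from Station 2 and Station 3: z² cancels, leaving linear equations in x and y:
-458.6 x + 53.0 y = -32714.25
-285.2 x − 519.8 y = -67051.02
Solving: x ≈ 81.100, y ≈ 84.496 km (keep extra digits for the depth step; rounded: 81.1, 84.5).
Then from the Station 1 sphere: z² = 58.31² − (x − 102.6)² − (y − 85.3)² with x = 81.100, y = 84.496, so z ≈ 54.196 ≈ 54.2 km.
Check against Station 4 (with the unrounded solution): distance 317.14 ≈ 317.14 km. ✓

54.2 km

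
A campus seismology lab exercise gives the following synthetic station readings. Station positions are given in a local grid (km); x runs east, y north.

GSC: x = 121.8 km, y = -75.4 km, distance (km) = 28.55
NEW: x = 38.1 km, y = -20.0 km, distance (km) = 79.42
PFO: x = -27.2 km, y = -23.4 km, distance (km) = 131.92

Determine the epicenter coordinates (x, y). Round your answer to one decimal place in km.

Circle about each station: (x − 121.8)² + (y + 75.4)² = 28.55²; (x − 38.1)² + (y + 20.0)² = 79.42²; (x + 27.2)² + (y + 23.4)² = 131.92².
Subtracting the GSC equation from the NEW and PFO equations removes the quadratic terms:
-167.4 x + 110.8 y = -24161.22
-298.0 x + 104.0 y = -35820.78
Solving the 2×2 system: x ≈ 93.3, y ≈ -77.1 km.
Check against GSC (with the unrounded x, y): √((x − 121.8)²+(y + 75.4)²) = 28.56 ≈ 28.55 km. ✓

93.3 km east, -77.1 km north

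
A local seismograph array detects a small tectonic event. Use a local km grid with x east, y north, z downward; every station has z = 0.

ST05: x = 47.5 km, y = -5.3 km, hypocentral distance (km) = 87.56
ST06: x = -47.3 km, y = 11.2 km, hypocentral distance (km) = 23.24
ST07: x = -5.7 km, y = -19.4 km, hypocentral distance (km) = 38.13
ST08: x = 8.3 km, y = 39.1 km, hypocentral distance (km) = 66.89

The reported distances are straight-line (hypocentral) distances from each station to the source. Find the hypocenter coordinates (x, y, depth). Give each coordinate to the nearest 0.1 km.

(-39.1, -6.3, 12.9)

Each station gives a sphere (x−x_i)² + (y−y_i)² + z² = d_i² (stations at z=0).
Subtracting the ST05 sphere from ST06 and ST07: z² cancels, leaving linear equations in x and y:
-189.6 x + 33.0 y = 7205.05
-106.4 x − 28.2 y = 4337.37
Solving: x ≈ -39.097, y ≈ -6.294 km (keep extra digits for the depth step; rounded: -39.1, -6.3).
Then from the ST05 sphere: z² = 87.56² − (x − 47.5)² − (y + 5.3)² with x = -39.097, y = -6.294, so z ≈ 12.912 ≈ 12.9 km.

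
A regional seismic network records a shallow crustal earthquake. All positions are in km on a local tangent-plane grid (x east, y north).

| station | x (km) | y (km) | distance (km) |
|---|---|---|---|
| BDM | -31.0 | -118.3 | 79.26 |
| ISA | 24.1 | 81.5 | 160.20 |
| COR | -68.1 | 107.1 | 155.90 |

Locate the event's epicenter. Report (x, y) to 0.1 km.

Circle about each station: (x + 31.0)² + (y + 118.3)² = 79.26²; (x − 24.1)² + (y − 81.5)² = 160.20²; (x + 68.1)² + (y − 107.1)² = 155.90².
Subtracting the BDM equation from the ISA and COR equations removes the quadratic terms:
110.2 x + 399.6 y = -27114.72
-74.2 x + 450.8 y = -16870.53
Solving the 2×2 system: x ≈ -69.1, y ≈ -48.8 km.
Check against BDM (with the unrounded x, y): √((x + 31.0)²+(y + 118.3)²) = 79.26 ≈ 79.26 km. ✓

x ≈ -69.1 km, y ≈ -48.8 km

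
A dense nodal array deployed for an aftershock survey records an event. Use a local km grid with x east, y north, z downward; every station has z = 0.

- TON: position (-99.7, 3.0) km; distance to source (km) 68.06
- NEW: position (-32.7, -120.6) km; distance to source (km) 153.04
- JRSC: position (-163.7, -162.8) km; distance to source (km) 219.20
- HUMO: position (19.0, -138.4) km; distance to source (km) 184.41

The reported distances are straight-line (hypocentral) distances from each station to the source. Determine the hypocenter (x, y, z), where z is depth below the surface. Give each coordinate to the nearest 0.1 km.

(-57.0, 22.2, 49.4)

Each station gives a sphere (x−x_i)² + (y−y_i)² + z² = d_i² (stations at z=0).
Subtracting the TON sphere from NEW and JRSC: z² cancels, leaving linear equations in x and y:
134.0 x − 247.2 y = -13124.52
-128.0 x − 331.6 y = -64.04
Solving: x ≈ -56.999, y ≈ 22.195 km (keep extra digits for the depth step; rounded: -57.0, 22.2).
Then from the TON sphere: z² = 68.06² − (x + 99.7)² − (y − 3.0)² with x = -56.999, y = 22.195, so z ≈ 49.400 ≈ 49.4 km.
Check against HUMO (with the unrounded solution): distance 184.41 ≈ 184.41 km. ✓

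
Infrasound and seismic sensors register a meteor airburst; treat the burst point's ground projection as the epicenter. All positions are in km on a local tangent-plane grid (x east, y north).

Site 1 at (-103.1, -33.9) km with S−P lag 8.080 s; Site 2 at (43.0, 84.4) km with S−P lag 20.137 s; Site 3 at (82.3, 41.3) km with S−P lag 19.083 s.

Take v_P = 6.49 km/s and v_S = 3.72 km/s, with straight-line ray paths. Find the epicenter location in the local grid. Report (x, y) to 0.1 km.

(-42.1, -69.1)

Distance from S−P lag: d = Δt · v_P v_S / (v_P − v_S) = Δt · (6.49·3.72)/(6.49−3.72) ≈ 8.7158·Δt.
So d_Site 1 = 70.42, d_Site 2 = 175.51, d_Site 3 = 166.32 km.
Circle about each station: (x + 103.1)² + (y + 33.9)² = 70.42²; (x − 43.0)² + (y − 84.4)² = 175.51²; (x − 82.3)² + (y − 41.3)² = 166.32².
Subtracting the Site 1 equation from the Site 2 and Site 3 equations removes the quadratic terms:
292.2 x + 236.6 y = -28651.24
370.8 x + 150.4 y = -26003.21
Solving the 2×2 system: x ≈ -42.1, y ≈ -69.1 km.
Check against Site 1 (with the unrounded x, y): √((x + 103.1)²+(y + 33.9)²) = 70.43 ≈ 70.42 km. ✓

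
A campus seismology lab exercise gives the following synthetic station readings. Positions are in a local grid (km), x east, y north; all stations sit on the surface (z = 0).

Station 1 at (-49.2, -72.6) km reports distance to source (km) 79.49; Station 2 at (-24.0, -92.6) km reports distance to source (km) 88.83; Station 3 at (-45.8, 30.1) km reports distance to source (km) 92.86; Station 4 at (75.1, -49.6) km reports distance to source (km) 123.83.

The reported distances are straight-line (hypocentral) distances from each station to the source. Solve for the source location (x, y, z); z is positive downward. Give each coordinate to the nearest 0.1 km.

Each station gives a sphere (x−x_i)² + (y−y_i)² + z² = d_i² (stations at z=0).
Subtracting the Station 1 sphere from Station 2 and Station 3: z² cancels, leaving linear equations in x and y:
50.4 x − 40.0 y = -112.75
6.8 x + 205.4 y = -6992.07
Solving: x ≈ -28.505, y ≈ -33.098 km (keep extra digits for the depth step; rounded: -28.5, -33.1).
Then from the Station 1 sphere: z² = 79.49² − (x + 49.2)² − (y + 72.6)² with x = -28.505, y = -33.098, so z ≈ 65.803 ≈ 65.8 km.

x ≈ -28.5 km, y ≈ -33.1 km, depth ≈ 65.8 km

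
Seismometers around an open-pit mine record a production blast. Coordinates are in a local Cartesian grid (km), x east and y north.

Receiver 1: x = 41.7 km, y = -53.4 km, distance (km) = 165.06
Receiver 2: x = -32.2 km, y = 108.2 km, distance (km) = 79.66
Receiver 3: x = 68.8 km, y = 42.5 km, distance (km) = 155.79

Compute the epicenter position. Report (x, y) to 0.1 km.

x ≈ -86.8 km, y ≈ 50.2 km

Circle about each station: (x − 41.7)² + (y + 53.4)² = 165.06²; (x + 32.2)² + (y − 108.2)² = 79.66²; (x − 68.8)² + (y − 42.5)² = 155.79².
Subtracting the Receiver 1 equation from the Receiver 2 and Receiver 3 equations removes the quadratic terms:
-147.8 x + 323.2 y = 29052.72
54.2 x + 191.8 y = 4923.52
Solving the 2×2 system: x ≈ -86.8, y ≈ 50.2 km.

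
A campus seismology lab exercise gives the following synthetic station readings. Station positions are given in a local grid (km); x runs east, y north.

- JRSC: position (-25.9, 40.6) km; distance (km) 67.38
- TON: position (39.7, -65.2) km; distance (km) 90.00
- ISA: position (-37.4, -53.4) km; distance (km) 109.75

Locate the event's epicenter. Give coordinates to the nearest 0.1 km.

Circle about each station: (x + 25.9)² + (y − 40.6)² = 67.38²; (x − 39.7)² + (y + 65.2)² = 90.00²; (x + 37.4)² + (y + 53.4)² = 109.75².
Subtracting the JRSC equation from the TON and ISA equations removes the quadratic terms:
131.2 x − 211.6 y = -51.98
-23.0 x − 188.0 y = -5573.85
Solving the 2×2 system: x ≈ 39.6, y ≈ 24.8 km.

39.6 km east, 24.8 km north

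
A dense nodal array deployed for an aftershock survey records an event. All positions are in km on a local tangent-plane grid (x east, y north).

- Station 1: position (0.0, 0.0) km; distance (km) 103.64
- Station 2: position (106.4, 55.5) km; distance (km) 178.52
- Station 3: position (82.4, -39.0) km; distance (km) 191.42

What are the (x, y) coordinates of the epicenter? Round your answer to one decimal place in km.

x ≈ -71.0 km, y ≈ 75.5 km

Circle about each station: x² + y² = 103.64²; (x − 106.4)² + (y − 55.5)² = 178.52²; (x − 82.4)² + (y + 39.0)² = 191.42².
Subtracting pairs of circle equations eliminates x²+y² and gives linear equations (the radical axes):
212.8 x + 111.0 y = -6726.93
164.8 x − 78.0 y = -17589.61
Solving the 2×2 system: x ≈ -71.0, y ≈ 75.5 km.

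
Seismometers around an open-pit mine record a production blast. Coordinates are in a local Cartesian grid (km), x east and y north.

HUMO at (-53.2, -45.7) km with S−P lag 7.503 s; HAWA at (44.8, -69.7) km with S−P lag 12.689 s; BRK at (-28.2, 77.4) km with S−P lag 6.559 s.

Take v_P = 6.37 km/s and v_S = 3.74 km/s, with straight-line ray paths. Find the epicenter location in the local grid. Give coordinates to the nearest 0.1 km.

Distance from S−P lag: d = Δt · v_P v_S / (v_P − v_S) = Δt · (6.37·3.74)/(6.37−3.74) ≈ 9.0585·Δt.
So d_HUMO = 67.97, d_HAWA = 114.94, d_BRK = 59.41 km.
Circle about each station: (x + 53.2)² + (y + 45.7)² = 67.97²; (x − 44.8)² + (y + 69.7)² = 114.94²; (x + 28.2)² + (y − 77.4)² = 59.41².
Subtracting the HUMO equation from the HAWA and BRK equations removes the quadratic terms:
196.0 x − 48.0 y = -6644.88
50.0 x + 246.2 y = 2957.64
Solving the 2×2 system: x ≈ -29.5, y ≈ 18.0 km.
Check against HUMO (with the unrounded x, y): √((x + 53.2)²+(y + 45.7)²) = 67.97 ≈ 67.97 km. ✓

x ≈ -29.5 km, y ≈ 18.0 km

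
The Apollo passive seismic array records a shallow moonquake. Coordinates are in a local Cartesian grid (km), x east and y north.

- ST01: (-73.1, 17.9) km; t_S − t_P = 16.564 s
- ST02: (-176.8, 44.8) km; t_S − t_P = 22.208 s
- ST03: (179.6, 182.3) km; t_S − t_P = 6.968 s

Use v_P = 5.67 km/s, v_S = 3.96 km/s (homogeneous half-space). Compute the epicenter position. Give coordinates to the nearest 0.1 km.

(90.6, 161.1)

Distance from S−P lag: d = Δt · v_P v_S / (v_P − v_S) = Δt · (5.67·3.96)/(5.67−3.96) ≈ 13.1305·Δt.
So d_ST01 = 217.49, d_ST02 = 291.60, d_ST03 = 91.49 km.
Circle about each station: (x + 73.1)² + (y − 17.9)² = 217.49²; (x + 176.8)² + (y − 44.8)² = 291.60²; (x − 179.6)² + (y − 182.3)² = 91.49².
Subtracting the ST01 equation from the ST02 and ST03 equations removes the quadratic terms:
-207.4 x + 53.8 y = -10127.40
505.4 x + 328.8 y = 98756.91
Solving the 2×2 system: x ≈ 90.6, y ≈ 161.1 km.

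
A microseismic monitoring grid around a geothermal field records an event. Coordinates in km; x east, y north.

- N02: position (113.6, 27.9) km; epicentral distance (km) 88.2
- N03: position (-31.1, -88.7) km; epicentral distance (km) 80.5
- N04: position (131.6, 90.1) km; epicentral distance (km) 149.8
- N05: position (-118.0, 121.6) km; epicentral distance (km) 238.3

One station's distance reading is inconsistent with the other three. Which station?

N03

Solve using three stations at a time. Using N02, N04, N05 (subtract circle equations pairwise → linear system) gives (x, y) ≈ (57.2, -39.9).
Distances from that point to each station vs reported:
  N02: calculated 88.2 vs reported 88.2 → residual 0.0 km
  N03: calculated 100.9 vs reported 80.5 → residual 20.4 km
  N04: calculated 149.8 vs reported 149.8 → residual 0.0 km
  N05: calculated 238.3 vs reported 238.3 → residual 0.0 km
N02, N04, N05 are mutually consistent (residuals ≈ 0); N03 is off by 20.4 km.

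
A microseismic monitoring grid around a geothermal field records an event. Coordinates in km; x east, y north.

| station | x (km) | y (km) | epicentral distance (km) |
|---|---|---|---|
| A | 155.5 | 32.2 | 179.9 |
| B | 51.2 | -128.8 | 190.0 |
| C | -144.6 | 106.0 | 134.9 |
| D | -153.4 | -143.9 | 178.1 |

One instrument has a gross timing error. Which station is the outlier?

Solve using three stations at a time. Using A, B, C (subtract circle equations pairwise → linear system) gives (x, y) ≈ (-23.9, 45.7).
Distances from that point to each station vs reported:
  A: calculated 179.9 vs reported 179.9 → residual 0.0 km
  B: calculated 190.0 vs reported 190.0 → residual 0.0 km
  C: calculated 134.9 vs reported 134.9 → residual 0.0 km
  D: calculated 229.6 vs reported 178.1 → residual 51.5 km
A, B, C are mutually consistent (residuals ≈ 0); D is off by 51.5 km.

D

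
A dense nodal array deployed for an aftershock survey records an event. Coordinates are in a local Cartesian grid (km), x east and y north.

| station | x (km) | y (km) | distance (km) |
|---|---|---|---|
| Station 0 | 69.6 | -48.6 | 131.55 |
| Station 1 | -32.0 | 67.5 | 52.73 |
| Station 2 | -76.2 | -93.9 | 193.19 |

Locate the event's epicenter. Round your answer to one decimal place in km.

Circle about each station: (x − 69.6)² + (y + 48.6)² = 131.55²; (x + 32.0)² + (y − 67.5)² = 52.73²; (x + 76.2)² + (y + 93.9)² = 193.19².
Subtracting pairs of circle equations eliminates x²+y² and gives linear equations (the radical axes):
-203.2 x + 232.2 y = 12899.08
-291.6 x − 90.6 y = -12599.44
Solving the 2×2 system: x ≈ 20.4, y ≈ 73.4 km.

20.4 km east, 73.4 km north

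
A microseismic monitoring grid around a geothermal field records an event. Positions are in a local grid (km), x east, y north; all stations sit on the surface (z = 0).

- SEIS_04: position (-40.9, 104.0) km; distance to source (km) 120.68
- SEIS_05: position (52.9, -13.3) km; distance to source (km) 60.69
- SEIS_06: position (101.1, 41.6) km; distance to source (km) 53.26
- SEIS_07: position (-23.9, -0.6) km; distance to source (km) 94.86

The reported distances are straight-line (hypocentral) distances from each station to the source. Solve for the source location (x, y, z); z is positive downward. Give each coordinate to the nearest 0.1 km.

Each station gives a sphere (x−x_i)² + (y−y_i)² + z² = d_i² (stations at z=0).
Subtracting the SEIS_04 sphere from SEIS_05 and SEIS_06: z² cancels, leaving linear equations in x and y:
187.6 x − 234.6 y = 1366.88
284.0 x − 124.8 y = 11189.99
Solving: x ≈ 56.801, y ≈ 39.595 km (keep extra digits for the depth step; rounded: 56.8, 39.6).
Then from the SEIS_04 sphere: z² = 120.68² − (x + 40.9)² − (y − 104.0)² with x = 56.801, y = 39.595, so z ≈ 29.499 ≈ 29.5 km.

(56.8, 39.6, 29.5)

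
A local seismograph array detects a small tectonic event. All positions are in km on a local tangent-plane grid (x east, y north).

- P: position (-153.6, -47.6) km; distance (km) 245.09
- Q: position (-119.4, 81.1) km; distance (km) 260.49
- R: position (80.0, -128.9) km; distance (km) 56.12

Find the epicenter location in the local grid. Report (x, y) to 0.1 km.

90.1 km east, -73.7 km north

Circle about each station: (x + 153.6)² + (y + 47.6)² = 245.09²; (x + 119.4)² + (y − 81.1)² = 260.49²; (x − 80.0)² + (y + 128.9)² = 56.12².
Subtracting the P equation from the Q and R equations removes the quadratic terms:
68.4 x + 257.4 y = -12811.08
467.2 x − 162.6 y = 54076.14
Solving the 2×2 system: x ≈ 90.1, y ≈ -73.7 km.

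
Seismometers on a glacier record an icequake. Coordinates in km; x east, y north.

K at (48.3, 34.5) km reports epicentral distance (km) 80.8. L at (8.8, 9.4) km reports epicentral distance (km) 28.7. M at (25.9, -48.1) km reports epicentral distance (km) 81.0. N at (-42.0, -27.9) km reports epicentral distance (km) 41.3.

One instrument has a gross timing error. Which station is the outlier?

Solve using three stations at a time. Using K, M, N (subtract circle equations pairwise → linear system) gives (x, y) ≈ (-29.1, 11.4).
Distances from that point to each station vs reported:
  K: calculated 80.8 vs reported 80.8 → residual 0.0 km
  L: calculated 38.0 vs reported 28.7 → residual 9.3 km
  M: calculated 81.0 vs reported 81.0 → residual 0.0 km
  N: calculated 41.3 vs reported 41.3 → residual 0.0 km
K, M, N are mutually consistent (residuals ≈ 0); L is off by 9.3 km.

L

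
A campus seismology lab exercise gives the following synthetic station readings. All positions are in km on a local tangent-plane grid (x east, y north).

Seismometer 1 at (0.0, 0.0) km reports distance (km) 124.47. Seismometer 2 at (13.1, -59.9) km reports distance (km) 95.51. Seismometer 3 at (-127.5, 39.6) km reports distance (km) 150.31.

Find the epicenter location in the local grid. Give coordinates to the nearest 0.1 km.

Circle about each station: x² + y² = 124.47²; (x − 13.1)² + (y + 59.9)² = 95.51²; (x + 127.5)² + (y − 39.6)² = 150.31².
Subtracting the Seismometer 1 equation from the Seismometer 2 and Seismometer 3 equations removes the quadratic terms:
26.2 x − 119.8 y = 10130.24
-255.0 x + 79.2 y = 10724.09
Solving the 2×2 system: x ≈ -73.3, y ≈ -100.6 km.

x ≈ -73.3 km, y ≈ -100.6 km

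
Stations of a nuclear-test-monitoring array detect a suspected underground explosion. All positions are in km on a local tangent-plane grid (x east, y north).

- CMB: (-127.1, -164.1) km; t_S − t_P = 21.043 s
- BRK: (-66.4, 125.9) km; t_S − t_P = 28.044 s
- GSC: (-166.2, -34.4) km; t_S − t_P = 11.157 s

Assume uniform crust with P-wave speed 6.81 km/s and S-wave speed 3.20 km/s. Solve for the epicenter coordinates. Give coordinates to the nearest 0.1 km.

-99.1 km east, -40.2 km north

Distance from S−P lag: d = Δt · v_P v_S / (v_P − v_S) = Δt · (6.81·3.20)/(6.81−3.20) ≈ 6.0366·Δt.
So d_CMB = 127.03, d_BRK = 169.29, d_GSC = 67.35 km.
Circle about each station: (x + 127.1)² + (y + 164.1)² = 127.03²; (x + 66.4)² + (y − 125.9)² = 169.29²; (x + 166.2)² + (y + 34.4)² = 67.35².
Subtracting pairs of circle equations eliminates x²+y² and gives linear equations (the radical axes):
121.4 x + 580.0 y = -35345.93
-78.2 x + 259.4 y = -2676.82
Solving the 2×2 system: x ≈ -99.1, y ≈ -40.2 km.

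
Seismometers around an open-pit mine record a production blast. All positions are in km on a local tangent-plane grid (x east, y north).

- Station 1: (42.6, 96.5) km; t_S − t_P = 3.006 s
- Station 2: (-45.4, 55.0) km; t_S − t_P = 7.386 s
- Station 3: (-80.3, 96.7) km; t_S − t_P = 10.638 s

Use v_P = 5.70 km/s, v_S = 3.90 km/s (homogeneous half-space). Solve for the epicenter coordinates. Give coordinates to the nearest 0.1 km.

x ≈ 45.7 km, y ≈ 59.5 km

Distance from S−P lag: d = Δt · v_P v_S / (v_P − v_S) = Δt · (5.70·3.90)/(5.70−3.90) ≈ 12.3500·Δt.
So d_Station 1 = 37.12, d_Station 2 = 91.22, d_Station 3 = 131.38 km.
Circle about each station: (x − 42.6)² + (y − 96.5)² = 37.12²; (x + 45.4)² + (y − 55.0)² = 91.22²; (x + 80.3)² + (y − 96.7)² = 131.38².
Subtracting pairs of circle equations eliminates x²+y² and gives linear equations (the radical axes):
-176.0 x − 83.0 y = -12984.04
-245.8 x + 0.4 y = -11210.84
Solving the 2×2 system: x ≈ 45.7, y ≈ 59.5 km.
Check against Station 1 (with the unrounded x, y): √((x − 42.6)²+(y − 96.5)²) = 37.12 ≈ 37.12 km. ✓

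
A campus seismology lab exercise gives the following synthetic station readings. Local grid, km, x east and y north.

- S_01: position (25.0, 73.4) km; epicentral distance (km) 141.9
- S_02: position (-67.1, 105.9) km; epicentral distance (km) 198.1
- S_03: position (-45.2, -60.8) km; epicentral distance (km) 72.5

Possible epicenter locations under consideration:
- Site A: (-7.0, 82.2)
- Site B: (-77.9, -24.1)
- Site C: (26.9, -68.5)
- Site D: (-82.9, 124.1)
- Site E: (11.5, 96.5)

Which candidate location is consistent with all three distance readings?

Site C

For each candidate, compare |candidate − station| to the reported distance:
Site A: residuals S_01 108.7, S_02 133.5, S_03 75.5 → max 133.5 km
Site B: residuals S_01 0.1, S_02 67.7, S_03 23.3 → max 67.7 km
Site C: residuals S_01 0.0, S_02 0.0, S_03 0.0 → max 0.0 km
Site D: residuals S_01 22.7, S_02 174.0, S_03 116.2 → max 174.0 km
Site E: residuals S_01 115.1, S_02 118.9, S_03 94.7 → max 118.9 km
Only Site C has all residuals ≈ 0.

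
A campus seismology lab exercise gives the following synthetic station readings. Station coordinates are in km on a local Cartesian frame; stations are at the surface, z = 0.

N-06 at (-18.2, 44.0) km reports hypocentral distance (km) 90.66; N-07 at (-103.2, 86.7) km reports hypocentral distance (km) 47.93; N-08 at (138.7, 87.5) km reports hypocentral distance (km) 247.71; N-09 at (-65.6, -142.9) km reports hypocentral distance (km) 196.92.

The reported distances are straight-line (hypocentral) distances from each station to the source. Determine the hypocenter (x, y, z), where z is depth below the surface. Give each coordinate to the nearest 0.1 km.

(-104.2, 48.1, 28.4)

Each station gives a sphere (x−x_i)² + (y−y_i)² + z² = d_i² (stations at z=0).
Subtracting the N-06 sphere from N-07 and N-08: z² cancels, leaving linear equations in x and y:
-170.0 x + 85.4 y = 21821.84
313.8 x + 87.0 y = -28514.31
Solving: x ≈ -104.202, y ≈ 48.096 km (keep extra digits for the depth step; rounded: -104.2, 48.1).
Then from the N-06 sphere: z² = 90.66² − (x + 18.2)² − (y − 44.0)² with x = -104.202, y = 48.096, so z ≈ 28.392 ≈ 28.4 km.
Check against N-09 (with the unrounded solution): distance 196.92 ≈ 196.92 km. ✓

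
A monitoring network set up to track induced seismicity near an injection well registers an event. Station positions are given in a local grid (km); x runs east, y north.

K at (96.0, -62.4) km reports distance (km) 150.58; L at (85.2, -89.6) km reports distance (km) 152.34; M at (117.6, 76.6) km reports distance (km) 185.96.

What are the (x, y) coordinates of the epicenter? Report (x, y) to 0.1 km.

-45.9 km east, -12.0 km north

Circle about each station: (x − 96.0)² + (y + 62.4)² = 150.58²; (x − 85.2)² + (y + 89.6)² = 152.34²; (x − 117.6)² + (y − 76.6)² = 185.96².
Subtracting the K equation from the L and M equations removes the quadratic terms:
-21.6 x − 54.4 y = 1644.30
43.2 x + 278.0 y = -5319.23
Solving the 2×2 system: x ≈ -45.9, y ≈ -12.0 km.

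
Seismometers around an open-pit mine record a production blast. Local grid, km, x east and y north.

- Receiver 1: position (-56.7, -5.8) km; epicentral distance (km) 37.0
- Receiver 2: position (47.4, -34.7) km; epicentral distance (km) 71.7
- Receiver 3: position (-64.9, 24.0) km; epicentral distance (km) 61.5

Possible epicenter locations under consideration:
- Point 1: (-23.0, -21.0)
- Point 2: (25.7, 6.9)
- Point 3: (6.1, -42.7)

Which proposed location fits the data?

Point 1

For each candidate, compare |candidate − station| to the reported distance:
Point 1: residuals Receiver 1 0.0, Receiver 2 0.0, Receiver 3 0.0 → max 0.0 km
Point 2: residuals Receiver 1 46.4, Receiver 2 24.8, Receiver 3 30.7 → max 46.4 km
Point 3: residuals Receiver 1 35.8, Receiver 2 29.6, Receiver 3 35.9 → max 35.9 km
Only Point 1 has all residuals ≈ 0.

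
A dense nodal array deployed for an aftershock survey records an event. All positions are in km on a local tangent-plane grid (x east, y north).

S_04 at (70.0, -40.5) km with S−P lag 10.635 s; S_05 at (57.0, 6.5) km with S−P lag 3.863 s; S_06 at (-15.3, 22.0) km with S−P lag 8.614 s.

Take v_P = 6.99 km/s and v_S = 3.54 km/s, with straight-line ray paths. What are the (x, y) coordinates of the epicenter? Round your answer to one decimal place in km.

(45.7, 31.8)

Distance from S−P lag: d = Δt · v_P v_S / (v_P − v_S) = Δt · (6.99·3.54)/(6.99−3.54) ≈ 7.1723·Δt.
So d_S_04 = 76.28, d_S_05 = 27.71, d_S_06 = 61.78 km.
Circle about each station: (x − 70.0)² + (y + 40.5)² = 76.28²; (x − 57.0)² + (y − 6.5)² = 27.71²; (x + 15.3)² + (y − 22.0)² = 61.78².
Subtracting the S_04 equation from the S_05 and S_06 equations removes the quadratic terms:
-26.0 x + 94.0 y = 1801.79
-170.6 x + 125.0 y = -3820.29
Solving the 2×2 system: x ≈ 45.7, y ≈ 31.8 km.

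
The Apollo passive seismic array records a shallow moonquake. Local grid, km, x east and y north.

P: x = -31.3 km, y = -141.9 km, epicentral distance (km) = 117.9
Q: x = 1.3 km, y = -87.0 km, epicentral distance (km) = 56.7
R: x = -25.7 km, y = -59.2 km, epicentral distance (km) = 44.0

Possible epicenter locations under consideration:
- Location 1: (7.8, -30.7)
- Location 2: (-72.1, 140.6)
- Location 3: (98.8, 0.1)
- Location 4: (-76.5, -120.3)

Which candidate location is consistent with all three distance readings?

For each candidate, compare |candidate − station| to the reported distance:
Location 1: residuals P 0.0, Q 0.0, R 0.0 → max 0.0 km
Location 2: residuals P 167.5, Q 182.4, R 161.1 → max 182.4 km
Location 3: residuals P 74.7, Q 74.0, R 93.9 → max 93.9 km
Location 4: residuals P 67.8, Q 27.9, R 35.5 → max 67.8 km
Only Location 1 has all residuals ≈ 0.

Location 1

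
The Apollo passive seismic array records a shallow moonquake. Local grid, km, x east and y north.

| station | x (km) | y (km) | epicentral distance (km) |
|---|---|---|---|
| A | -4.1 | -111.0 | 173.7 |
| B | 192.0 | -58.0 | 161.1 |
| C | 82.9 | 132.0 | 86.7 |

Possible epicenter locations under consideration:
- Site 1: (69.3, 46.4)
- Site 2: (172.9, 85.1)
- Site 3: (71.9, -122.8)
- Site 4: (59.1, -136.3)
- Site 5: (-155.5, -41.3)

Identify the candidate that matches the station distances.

For each candidate, compare |candidate − station| to the reported distance:
Site 1: residuals A 0.0, B 0.0, C 0.0 → max 0.0 km
Site 2: residuals A 90.5, B 16.7, C 14.8 → max 90.5 km
Site 3: residuals A 96.8, B 24.6, C 168.3 → max 168.3 km
Site 4: residuals A 105.6, B 6.8, C 182.7 → max 182.7 km
Site 5: residuals A 7.0, B 186.8, C 208.0 → max 208.0 km
Only Site 1 has all residuals ≈ 0.

Site 1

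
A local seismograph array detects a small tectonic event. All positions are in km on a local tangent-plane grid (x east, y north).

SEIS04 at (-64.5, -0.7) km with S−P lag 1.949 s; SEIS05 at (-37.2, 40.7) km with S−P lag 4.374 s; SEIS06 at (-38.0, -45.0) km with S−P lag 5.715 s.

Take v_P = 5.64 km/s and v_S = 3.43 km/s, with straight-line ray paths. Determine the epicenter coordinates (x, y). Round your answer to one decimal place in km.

(-48.1, 4.0)

Distance from S−P lag: d = Δt · v_P v_S / (v_P − v_S) = Δt · (5.64·3.43)/(5.64−3.43) ≈ 8.7535·Δt.
So d_SEIS04 = 17.06, d_SEIS05 = 38.29, d_SEIS06 = 50.03 km.
Circle about each station: (x + 64.5)² + (y + 0.7)² = 17.06²; (x + 37.2)² + (y − 40.7)² = 38.29²; (x + 38.0)² + (y + 45.0)² = 50.03².
Subtracting the SEIS04 equation from the SEIS05 and SEIS06 equations removes the quadratic terms:
54.6 x + 82.8 y = -2295.49
53.0 x − 88.6 y = -2903.70
Solving the 2×2 system: x ≈ -48.1, y ≈ 4.0 km.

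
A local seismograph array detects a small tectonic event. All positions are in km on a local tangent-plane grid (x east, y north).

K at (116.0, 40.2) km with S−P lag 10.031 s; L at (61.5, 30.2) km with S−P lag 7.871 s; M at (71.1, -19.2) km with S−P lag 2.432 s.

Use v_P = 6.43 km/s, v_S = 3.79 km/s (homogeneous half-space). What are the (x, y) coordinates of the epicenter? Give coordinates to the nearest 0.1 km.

(72.6, -41.6)

Distance from S−P lag: d = Δt · v_P v_S / (v_P − v_S) = Δt · (6.43·3.79)/(6.43−3.79) ≈ 9.2309·Δt.
So d_K = 92.60, d_L = 72.66, d_M = 22.45 km.
Circle about each station: (x − 116.0)² + (y − 40.2)² = 92.60²; (x − 61.5)² + (y − 30.2)² = 72.66²; (x − 71.1)² + (y + 19.2)² = 22.45².
Subtracting the K equation from the L and M equations removes the quadratic terms:
-109.0 x − 20.0 y = -7082.47
-89.8 x − 118.8 y = -1577.43
Solving the 2×2 system: x ≈ 72.6, y ≈ -41.6 km.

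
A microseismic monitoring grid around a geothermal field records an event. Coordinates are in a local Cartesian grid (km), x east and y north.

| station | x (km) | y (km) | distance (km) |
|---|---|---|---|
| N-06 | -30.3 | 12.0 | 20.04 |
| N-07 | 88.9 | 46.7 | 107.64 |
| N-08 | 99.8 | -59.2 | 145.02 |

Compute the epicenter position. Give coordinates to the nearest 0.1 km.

Circle about each station: (x + 30.3)² + (y − 12.0)² = 20.04²; (x − 88.9)² + (y − 46.7)² = 107.64²; (x − 99.8)² + (y + 59.2)² = 145.02².
Subtracting the N-06 equation from the N-07 and N-08 equations removes the quadratic terms:
238.4 x + 69.4 y = -2162.76
260.2 x − 142.4 y = -8226.61
Solving the 2×2 system: x ≈ -16.9, y ≈ 26.9 km.
Check against N-06 (with the unrounded x, y): √((x + 30.3)²+(y − 12.0)²) = 20.03 ≈ 20.04 km. ✓

x ≈ -16.9 km, y ≈ 26.9 km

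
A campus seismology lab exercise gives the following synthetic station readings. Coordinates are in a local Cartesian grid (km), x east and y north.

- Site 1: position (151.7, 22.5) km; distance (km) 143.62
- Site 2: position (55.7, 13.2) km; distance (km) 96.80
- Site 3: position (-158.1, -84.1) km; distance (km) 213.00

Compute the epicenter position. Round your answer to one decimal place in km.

54.9 km east, -83.6 km north

Circle about each station: (x − 151.7)² + (y − 22.5)² = 143.62²; (x − 55.7)² + (y − 13.2)² = 96.80²; (x + 158.1)² + (y + 84.1)² = 213.00².
Subtracting pairs of circle equations eliminates x²+y² and gives linear equations (the radical axes):
-192.0 x − 18.6 y = -8985.95
-619.6 x − 213.2 y = -16193.02
Solving the 2×2 system: x ≈ 54.9, y ≈ -83.6 km.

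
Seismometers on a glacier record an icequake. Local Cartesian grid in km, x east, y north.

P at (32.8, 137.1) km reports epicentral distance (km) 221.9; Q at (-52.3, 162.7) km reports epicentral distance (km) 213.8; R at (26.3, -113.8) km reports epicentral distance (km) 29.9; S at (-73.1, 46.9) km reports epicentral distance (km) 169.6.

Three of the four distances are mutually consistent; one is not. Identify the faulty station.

Solve using three stations at a time. Using P, R, S (subtract circle equations pairwise → linear system) gives (x, y) ≈ (33.8, -84.8).
Distances from that point to each station vs reported:
  P: calculated 221.9 vs reported 221.9 → residual 0.0 km
  Q: calculated 262.0 vs reported 213.8 → residual 48.2 km
  R: calculated 29.9 vs reported 29.9 → residual 0.0 km
  S: calculated 169.6 vs reported 169.6 → residual 0.0 km
P, R, S are mutually consistent (residuals ≈ 0); Q is off by 48.2 km.

Q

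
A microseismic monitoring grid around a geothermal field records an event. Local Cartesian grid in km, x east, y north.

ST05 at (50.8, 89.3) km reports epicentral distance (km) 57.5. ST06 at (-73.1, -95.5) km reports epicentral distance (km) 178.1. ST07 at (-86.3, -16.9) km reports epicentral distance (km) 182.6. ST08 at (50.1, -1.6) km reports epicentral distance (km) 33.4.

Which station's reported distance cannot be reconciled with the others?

Solve using three stations at a time. Using ST05, ST06, ST08 (subtract circle equations pairwise → linear system) gives (x, y) ≈ (51.5, 31.8).
Distances from that point to each station vs reported:
  ST05: calculated 57.5 vs reported 57.5 → residual 0.0 km
  ST06: calculated 178.1 vs reported 178.1 → residual 0.0 km
  ST07: calculated 146.1 vs reported 182.6 → residual 36.5 km
  ST08: calculated 33.4 vs reported 33.4 → residual 0.0 km
ST05, ST06, ST08 are mutually consistent (residuals ≈ 0); ST07 is off by 36.5 km.

ST07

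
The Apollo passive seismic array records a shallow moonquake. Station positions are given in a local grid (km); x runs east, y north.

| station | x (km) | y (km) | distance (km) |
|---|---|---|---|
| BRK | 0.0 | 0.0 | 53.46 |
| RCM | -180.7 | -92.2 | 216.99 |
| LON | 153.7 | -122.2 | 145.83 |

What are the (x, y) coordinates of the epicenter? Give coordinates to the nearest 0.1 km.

Circle about each station: x² + y² = 53.46²; (x + 180.7)² + (y + 92.2)² = 216.99²; (x − 153.7)² + (y + 122.2)² = 145.83².
Subtracting pairs of circle equations eliminates x²+y² and gives linear equations (the radical axes):
-361.4 x − 184.4 y = -3073.36
307.4 x − 244.4 y = 20148.11
Solving the 2×2 system: x ≈ 30.8, y ≈ -43.7 km.

30.8 km east, -43.7 km north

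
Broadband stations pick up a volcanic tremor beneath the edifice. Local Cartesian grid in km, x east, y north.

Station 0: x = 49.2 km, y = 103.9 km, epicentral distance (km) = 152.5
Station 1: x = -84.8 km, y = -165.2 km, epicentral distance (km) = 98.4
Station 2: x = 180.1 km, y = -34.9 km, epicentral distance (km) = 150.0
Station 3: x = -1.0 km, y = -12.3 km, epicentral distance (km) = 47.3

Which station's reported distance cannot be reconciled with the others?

Solve using three stations at a time. Using Station 0, Station 2, Station 3 (subtract circle equations pairwise → linear system) gives (x, y) ≈ (30.6, -47.5).
Distances from that point to each station vs reported:
  Station 0: calculated 152.5 vs reported 152.5 → residual 0.0 km
  Station 1: calculated 164.9 vs reported 98.4 → residual 66.5 km
  Station 2: calculated 150.0 vs reported 150.0 → residual 0.0 km
  Station 3: calculated 47.3 vs reported 47.3 → residual 0.0 km
Station 0, Station 2, Station 3 are mutually consistent (residuals ≈ 0); Station 1 is off by 66.5 km.

Station 1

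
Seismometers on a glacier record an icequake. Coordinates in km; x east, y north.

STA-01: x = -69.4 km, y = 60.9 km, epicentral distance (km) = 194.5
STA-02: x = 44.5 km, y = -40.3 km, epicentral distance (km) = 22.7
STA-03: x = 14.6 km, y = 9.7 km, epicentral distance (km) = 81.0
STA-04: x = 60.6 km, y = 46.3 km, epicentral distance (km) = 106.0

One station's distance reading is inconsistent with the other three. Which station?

Solve using three stations at a time. Using STA-02, STA-03, STA-04 (subtract circle equations pairwise → linear system) gives (x, y) ≈ (56.5, -59.6).
Distances from that point to each station vs reported:
  STA-01: calculated 174.3 vs reported 194.5 → residual 20.2 km
  STA-02: calculated 22.8 vs reported 22.7 → residual 0.1 km
  STA-03: calculated 81.0 vs reported 81.0 → residual 0.0 km
  STA-04: calculated 106.0 vs reported 106.0 → residual 0.0 km
STA-02, STA-03, STA-04 are mutually consistent (residuals ≈ 0); STA-01 is off by 20.2 km.

STA-01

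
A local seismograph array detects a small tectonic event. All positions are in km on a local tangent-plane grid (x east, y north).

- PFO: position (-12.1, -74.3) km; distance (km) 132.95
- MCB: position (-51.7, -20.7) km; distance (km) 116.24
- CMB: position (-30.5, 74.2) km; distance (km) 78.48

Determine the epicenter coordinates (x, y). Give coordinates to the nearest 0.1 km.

Circle about each station: (x + 12.1)² + (y + 74.3)² = 132.95²; (x + 51.7)² + (y + 20.7)² = 116.24²; (x + 30.5)² + (y − 74.2)² = 78.48².
Subtracting the PFO equation from the MCB and CMB equations removes the quadratic terms:
-79.2 x + 107.2 y = 1598.44
-36.8 x + 297.0 y = 12285.58
Solving the 2×2 system: x ≈ 43.0, y ≈ 46.7 km.

43.0 km east, 46.7 km north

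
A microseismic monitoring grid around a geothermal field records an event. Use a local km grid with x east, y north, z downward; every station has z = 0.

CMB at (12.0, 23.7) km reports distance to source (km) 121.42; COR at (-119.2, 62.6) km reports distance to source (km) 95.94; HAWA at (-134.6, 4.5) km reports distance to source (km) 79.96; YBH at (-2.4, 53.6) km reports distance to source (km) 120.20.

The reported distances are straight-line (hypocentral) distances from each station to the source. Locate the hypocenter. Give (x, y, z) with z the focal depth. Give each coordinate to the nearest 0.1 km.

Each station gives a sphere (x−x_i)² + (y−y_i)² + z² = d_i² (stations at z=0).
Subtracting the CMB sphere from COR and HAWA: z² cancels, leaving linear equations in x and y:
-262.4 x + 77.8 y = 22960.04
-293.2 x − 38.4 y = 25780.93
Solving: x ≈ -87.798, y ≈ -1.004 km (keep extra digits for the depth step; rounded: -87.8, -1.0).
Then from the CMB sphere: z² = 121.42² − (x − 12.0)² − (y − 23.7)² with x = -87.798, y = -1.004, so z ≈ 64.598 ≈ 64.6 km.

x ≈ -87.8 km, y ≈ -1.0 km, depth ≈ 64.6 km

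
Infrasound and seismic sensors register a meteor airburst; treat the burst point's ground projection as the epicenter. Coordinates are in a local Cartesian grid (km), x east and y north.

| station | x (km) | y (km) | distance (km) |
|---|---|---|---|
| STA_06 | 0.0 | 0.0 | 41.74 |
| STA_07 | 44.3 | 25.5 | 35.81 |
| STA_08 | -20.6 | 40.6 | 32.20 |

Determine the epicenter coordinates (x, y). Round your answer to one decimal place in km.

Circle about each station: x² + y² = 41.74²; (x − 44.3)² + (y − 25.5)² = 35.81²; (x + 20.6)² + (y − 40.6)² = 32.20².
Subtracting pairs of circle equations eliminates x²+y² and gives linear equations (the radical axes):
88.6 x + 51.0 y = 3072.61
-41.2 x + 81.2 y = 2778.11
Solving the 2×2 system: x ≈ 11.6, y ≈ 40.1 km.

x ≈ 11.6 km, y ≈ 40.1 km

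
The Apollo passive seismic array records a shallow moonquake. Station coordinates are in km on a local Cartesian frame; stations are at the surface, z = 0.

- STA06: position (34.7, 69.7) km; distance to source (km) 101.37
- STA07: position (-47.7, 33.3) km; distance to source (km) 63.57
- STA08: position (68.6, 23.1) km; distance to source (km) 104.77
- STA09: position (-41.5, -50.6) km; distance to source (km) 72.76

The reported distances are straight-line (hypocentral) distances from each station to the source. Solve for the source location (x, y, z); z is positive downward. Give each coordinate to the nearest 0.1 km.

Each station gives a sphere (x−x_i)² + (y−y_i)² + z² = d_i² (stations at z=0).
Subtracting the STA06 sphere from STA07 and STA08: z² cancels, leaving linear equations in x and y:
-164.8 x − 72.8 y = 3556.73
67.8 x − 93.2 y = -1523.49
Solving: x ≈ -21.798, y ≈ 0.489 km (keep extra digits for the depth step; rounded: -21.8, 0.5).
Then from the STA06 sphere: z² = 101.37² − (x − 34.7)² − (y − 69.7)² with x = -21.798, y = 0.489, so z ≈ 47.892 ≈ 47.9 km.
Check against STA09 (with the unrounded solution): distance 72.75 ≈ 72.76 km. ✓

x ≈ -21.8 km, y ≈ 0.5 km, depth ≈ 47.9 km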